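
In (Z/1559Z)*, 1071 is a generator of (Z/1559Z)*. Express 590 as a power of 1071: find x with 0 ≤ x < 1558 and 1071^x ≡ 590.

801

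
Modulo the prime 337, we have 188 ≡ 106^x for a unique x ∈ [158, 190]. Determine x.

190

Compute 106^158 mod 337 = 287, then multiply by 106 repeatedly:
  106^158=287  106^159=92  106^160=316  106^161=133  106^162=281
  106^163=130  106^164=300  106^165=122  106^166=126  106^167=213
  106^168=336  106^169=231  106^170=222  106^171=279  106^172=255
  106^173=70  106^174=6  106^175=299  106^176=16  106^177=11
  106^178=155  106^179=254  106^180=301  106^181=228  106^182=241
  106^183=271  106^184=81  106^185=161  106^186=216  106^187=317
  106^188=239  106^189=59  106^190=188
Found 188 at exponent 190.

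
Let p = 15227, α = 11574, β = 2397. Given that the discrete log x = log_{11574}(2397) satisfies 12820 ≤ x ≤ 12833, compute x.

12823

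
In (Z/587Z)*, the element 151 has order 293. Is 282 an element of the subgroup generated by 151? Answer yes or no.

no

282 ∈ ⟨151⟩ iff 282^293 ≡ 1 (mod 587), since |⟨151⟩| = 293.
282^293 mod 587 = 586.
Since 586 ≠ 1, 282 does not lie in the subgroup.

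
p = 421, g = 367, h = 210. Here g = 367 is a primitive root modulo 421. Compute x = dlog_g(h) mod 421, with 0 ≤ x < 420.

143

Baby-step giant-step with m = ceil(sqrt(420)) = 21.
Baby table (367^j mod 421 for j=0..20):
  0:1  1:367  2:390  3:411  4:119  5:310  6:100  7:73
  8:268  9:263  10:112  11:267  12:317  13:143  14:277  15:198
  16:254  17:177  18:125  19:407  20:335
Giant step factor: 367^(-21) ≡ 162 (mod 421).
Scan 210·162^i mod 421 for i = 0, 1, …:
  i=0: 210   i=1: 340   i=2: 350   i=3: 286
  i=4: 22   i=5: 196   i=6: 177
Match at i=6, j=17: x = 6·21 + 17 = 143.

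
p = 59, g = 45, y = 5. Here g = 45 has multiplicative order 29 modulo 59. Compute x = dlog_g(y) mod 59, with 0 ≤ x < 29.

11

Successive powers of 45 modulo 59:
  45^0=1  45^1=45  45^2=19  45^3=29  45^4=7  45^5=20
  45^6=15  45^7=26  45^8=49  45^9=22  45^10=46  45^11=5
So 45^11 ≡ 5 (mod 59), giving x = 11.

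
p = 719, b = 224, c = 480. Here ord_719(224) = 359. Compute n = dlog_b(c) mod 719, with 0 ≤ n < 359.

102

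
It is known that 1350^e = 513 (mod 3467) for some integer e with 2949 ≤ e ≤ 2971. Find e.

2949

Compute 1350^2949 mod 3467 = 513, then multiply by 1350 repeatedly:
  1350^2949=513
Found 513 at exponent 2949.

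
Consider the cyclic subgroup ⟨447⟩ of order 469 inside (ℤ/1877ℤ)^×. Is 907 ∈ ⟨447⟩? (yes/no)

907 ∈ ⟨447⟩ iff 907^469 ≡ 1 (mod 1877), since |⟨447⟩| = 469.
907^469 mod 1877 = 137.
Since 137 ≠ 1, 907 does not lie in the subgroup.

no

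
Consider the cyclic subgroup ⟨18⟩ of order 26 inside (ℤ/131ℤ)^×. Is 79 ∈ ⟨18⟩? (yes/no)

yes

79 ∈ ⟨18⟩ iff 79^26 ≡ 1 (mod 131), since |⟨18⟩| = 26.
79^26 mod 131 = 1.
Since 1 = 1, 79 lies in the subgroup.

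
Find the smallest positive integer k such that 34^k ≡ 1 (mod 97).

32

The order of 34 must divide p − 1 = 96 = 2^5 · 3.
Divisors: 1, 2, 3, 4, 6, 8, 12, 16, 24, 32, 48, 96.
Check each in increasing order: 34^1 ≡ 34;  34^2 ≡ 89;  34^3 ≡ 19;  34^4 ≡ 64;  34^6 ≡ 70;  34^8 ≡ 22;  34^12 ≡ 50;  34^16 ≡ 96;  34^24 ≡ 75;  34^32 ≡ 1.
Smallest exponent giving 1 is 32.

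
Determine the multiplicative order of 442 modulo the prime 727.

The order of 442 must divide p − 1 = 726 = 2 · 3 · 11^2.
Divisors: 1, 2, 3, 6, 11, 22, 33, 66, 121, 242, 363, 726.
Check each in increasing order: 442^1 ≡ 442;  442^2 ≡ 528;  442^3 ≡ 9;  442^6 ≡ 81;  442^11 ≡ 329;  442^22 ≡ 645;  442^33 ≡ 648;  442^66 ≡ 425;  442^121 ≡ 1.
Smallest exponent giving 1 is 121.

121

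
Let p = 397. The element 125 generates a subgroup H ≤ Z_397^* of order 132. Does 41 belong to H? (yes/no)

no

41 ∈ ⟨125⟩ iff 41^132 ≡ 1 (mod 397), since |⟨125⟩| = 132.
41^132 mod 397 = 362.
Since 362 ≠ 1, 41 does not lie in the subgroup.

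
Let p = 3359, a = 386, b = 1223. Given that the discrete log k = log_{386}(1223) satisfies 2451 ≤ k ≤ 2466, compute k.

2458

Compute 386^2451 mod 3359 = 1666, then multiply by 386 repeatedly:
  386^2451=1666  386^2452=1507  386^2453=595  386^2454=1258  386^2455=1892
  386^2456=1409  386^2457=3075  386^2458=1223
Found 1223 at exponent 2458.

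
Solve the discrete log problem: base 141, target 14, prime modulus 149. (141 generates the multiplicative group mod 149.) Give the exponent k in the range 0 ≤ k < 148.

Baby-step giant-step with m = ceil(sqrt(148)) = 13.
Baby table (141^j mod 149 for j=0..12):
  0:1  1:141  2:64  3:84  4:73  5:12  6:53  7:23
  8:114  9:131  10:144  11:40  12:127
Giant step factor: 141^(-13) ≡ 138 (mod 149).
Scan 14·138^i mod 149 for i = 0, 1, …:
  i=0: 14   i=1: 144
Match at i=1, j=10: k = 1·13 + 10 = 23.

23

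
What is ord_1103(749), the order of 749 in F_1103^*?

19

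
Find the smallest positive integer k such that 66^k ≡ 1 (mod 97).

48

The order of 66 must divide p − 1 = 96 = 2^5 · 3.
Divisors: 1, 2, 3, 4, 6, 8, 12, 16, 24, 32, 48, 96.
Check each in increasing order: 66^1 ≡ 66;  66^2 ≡ 88;  66^3 ≡ 85;  66^4 ≡ 81;  66^6 ≡ 47;  66^8 ≡ 62;  66^12 ≡ 75;  66^16 ≡ 61;  66^24 ≡ 96;  66^32 ≡ 35;  66^48 ≡ 1.
Smallest exponent giving 1 is 48.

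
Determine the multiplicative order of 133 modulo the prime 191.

95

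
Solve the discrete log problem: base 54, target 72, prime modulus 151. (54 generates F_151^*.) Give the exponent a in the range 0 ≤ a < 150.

144

Baby-step giant-step with m = ceil(sqrt(150)) = 13.
Baby table (54^j mod 151 for j=0..12):
  0:1  1:54  2:47  3:122  4:95  5:147  6:86  7:114
  8:116  9:73  10:16  11:109  12:148
Giant step factor: 54^(-13) ≡ 96 (mod 151).
Scan 72·96^i mod 151 for i = 0, 1, …:
  i=0: 72   i=1: 117   i=2: 58   i=3: 132
  i=4: 139   i=5: 56   i=6: 91   i=7: 129
  i=8: 2   i=9: 41   i=10: 10   i=11: 54
Match at i=11, j=1: a = 11·13 + 1 = 144.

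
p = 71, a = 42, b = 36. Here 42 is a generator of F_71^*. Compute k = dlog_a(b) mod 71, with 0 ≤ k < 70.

Baby-step giant-step with m = ceil(sqrt(70)) = 9.
Baby table (42^j mod 71 for j=0..8):
  0:1  1:42  2:60  3:35  4:50  5:41  6:18  7:46
  8:15
Giant step factor: 42^(-9) ≡ 63 (mod 71).
Scan 36·63^i mod 71 for i = 0, 1, …:
  i=0: 36   i=1: 67   i=2: 32   i=3: 28
  i=4: 60
Match at i=4, j=2: k = 4·9 + 2 = 38.

38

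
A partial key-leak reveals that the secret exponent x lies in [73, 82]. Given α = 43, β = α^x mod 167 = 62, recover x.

74

Compute 43^73 mod 167 = 83, then multiply by 43 repeatedly:
  43^73=83  43^74=62
Found 62 at exponent 74.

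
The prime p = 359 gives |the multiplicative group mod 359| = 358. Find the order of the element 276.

The order of 276 must divide p − 1 = 358 = 2 · 179.
Divisors: 1, 2, 179, 358.
Check each in increasing order: 276^1 ≡ 276;  276^2 ≡ 68;  276^179 ≡ 1.
Smallest exponent giving 1 is 179.

179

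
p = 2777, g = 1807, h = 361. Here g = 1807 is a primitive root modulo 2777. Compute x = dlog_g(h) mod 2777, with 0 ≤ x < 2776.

Baby-step giant-step with m = ceil(sqrt(2776)) = 53.
Baby table (1807^j mod 2777 for j=0..52):
  0:1  1:1807  2:2274  3:1935  4:302  5:1422  6:829  7:1200
  8:2340  9:1786  10:428  11:1390  12:1322  13:634  14:1514  15:453
  16:2133  17:2632  18:1800  19:733  20:2679  21:642  22:2085  23:1983
  24:951  25:2271  26:2068  27:1811  28:1171  29:2700  30:2488  31:2630
  32:963  33:1739  34:1586  35:38  36:2018  37:325  38:1328  39:368
  40:1273  41:955  42:1168  43:56  44:1220  45:2379  46:57  47:250
  48:1876  49:1992  50:552  51:521  52:44
Giant step factor: 1807^(-53) ≡ 848 (mod 2777).
Scan 361·848^i mod 2777 for i = 0, 1, …:
  i=0: 361   i=1: 658   i=2: 2584   i=3: 179
  i=4: 1834   i=5: 112   i=6: 558   i=7: 1094
  i=8: 194   i=9: 669     …   i=20: 1406
  i=21: 955
Match at i=21, j=41: x = 21·53 + 41 = 1154.

1154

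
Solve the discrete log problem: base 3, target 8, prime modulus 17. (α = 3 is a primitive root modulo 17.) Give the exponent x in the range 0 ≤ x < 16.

Successive powers of 3 modulo 17:
  3^0=1  3^1=3  3^2=9  3^3=10  3^4=13  3^5=5
  3^6=15  3^7=11  3^8=16  3^9=14  3^10=8
So 3^10 ≡ 8 (mod 17), giving x = 10.

10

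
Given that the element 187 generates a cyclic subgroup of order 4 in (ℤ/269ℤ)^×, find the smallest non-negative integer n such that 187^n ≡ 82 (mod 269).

3

Successive powers of 187 modulo 269:
  187^0=1  187^1=187  187^2=268  187^3=82
So 187^3 ≡ 82 (mod 269), giving n = 3.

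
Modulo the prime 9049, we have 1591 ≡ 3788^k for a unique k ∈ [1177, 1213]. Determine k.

1211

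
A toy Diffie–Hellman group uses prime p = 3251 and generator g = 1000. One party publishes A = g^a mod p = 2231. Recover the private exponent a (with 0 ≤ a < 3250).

Baby-step giant-step with m = ceil(sqrt(3250)) = 58.
Baby table (1000^j mod 3251 for j=0..57):
  0:1  1:1000  2:1943  3:2153  4:838  5:2493  6:2734  7:3160
  8:28  9:1992  10:2388  11:1766  12:707  13:1533  14:1779  15:703
  16:784  17:509  18:1844  19:683  20:290  21:661  22:1047  23:178
  24:2446  25:1248  26:2867  27:2869  28:1618  29:2253  30:57  31:1733
  32:217  33:2434  34:2252  35:2308  36:3041  37:1315  38:1596  39:3010
  40:2825  41:3132  42:1287  43:2855  44:622  45:1059  46:2425  47:3005
  48:1076  49:3170  50:275  51:1916  52:1161  53:393  54:2880  55:2865
  56:869  57:983
Giant step factor: 1000^(-58) ≡ 654 (mod 3251).
Scan 2231·654^i mod 3251 for i = 0, 1, …:
  i=0: 2231   i=1: 2626   i=2: 876   i=3: 728
  i=4: 1466   i=5: 2970   i=6: 1533
Match at i=6, j=13: a = 6·58 + 13 = 361.

361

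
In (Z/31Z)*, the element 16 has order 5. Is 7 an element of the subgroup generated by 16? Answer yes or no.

no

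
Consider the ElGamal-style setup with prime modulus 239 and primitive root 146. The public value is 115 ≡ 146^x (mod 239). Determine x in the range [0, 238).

53

Baby-step giant-step with m = ceil(sqrt(238)) = 16.
Baby table (146^j mod 239 for j=0..15):
  0:1  1:146  2:45  3:117  4:113  5:7  6:66  7:76
  8:102  9:74  10:49  11:223  12:54  13:236  14:40  15:104
Giant step factor: 146^(-16) ≡ 32 (mod 239).
Scan 115·32^i mod 239 for i = 0, 1, …:
  i=0: 115   i=1: 95   i=2: 172   i=3: 7
Match at i=3, j=5: x = 3·16 + 5 = 53.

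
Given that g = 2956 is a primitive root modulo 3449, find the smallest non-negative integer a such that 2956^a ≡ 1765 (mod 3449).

2812

Baby-step giant-step with m = ceil(sqrt(3448)) = 59.
Baby table (2956^j mod 3449 for j=0..58):
  0:1  1:2956  2:1619  3:2001  4:3370  5:1008  6:3161  7:575
  8:2792  9:3144  10:2058  11:2861  12:168  13:3401  14:2970  15:1615
  16:524  17:343  18:3351  19:28  20:3441  21:495  22:844  23:1237
  24:632  25:2283  26:2304  27:2298  28:1807  29:2440  30:781  31:1255
  32:2105  33:384  34:383  35:876  36:2706  37:705  38:784  39:3225
  40:64  41:2938  42:146  43:451  44:1842  45:2430  46:2262  47:2310
  48:2789  49:1174  50:650  51:307  52:405  53:377  54:385  55:3339
  56:2495  57:1258  58:626
Giant step factor: 2956^(-59) ≡ 1584 (mod 3449).
Scan 1765·1584^i mod 3449 for i = 0, 1, …:
  i=0: 1765   i=1: 2070   i=2: 2330   i=3: 290
  i=4: 643   i=5: 1057   i=6: 1523   i=7: 1581
  i=8: 330   i=9: 1921     …   i=46: 2125
  i=47: 3225
Match at i=47, j=39: a = 47·59 + 39 = 2812.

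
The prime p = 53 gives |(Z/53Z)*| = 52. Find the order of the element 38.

The order of 38 must divide p − 1 = 52 = 2^2 · 13.
Divisors: 1, 2, 4, 13, 26, 52.
Check each in increasing order: 38^1 ≡ 38;  38^2 ≡ 13;  38^4 ≡ 10;  38^13 ≡ 52;  38^26 ≡ 1.
Smallest exponent giving 1 is 26.

26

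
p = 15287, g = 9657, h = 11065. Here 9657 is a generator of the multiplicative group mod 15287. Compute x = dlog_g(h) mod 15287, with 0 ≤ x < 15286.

179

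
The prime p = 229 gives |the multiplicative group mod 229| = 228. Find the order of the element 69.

228

The order of 69 must divide p − 1 = 228 = 2^2 · 3 · 19.
Divisors: 1, 2, 3, 4, 6, 12, 19, 38, 57, 76, 114, 228.
Check each in increasing order: 69^1 ≡ 69;  69^2 ≡ 181;  69^3 ≡ 123;  69^4 ≡ 14;  69^6 ≡ 15;  69^12 ≡ 225;  69^19 ≡ 211;  69^38 ≡ 95;  69^57 ≡ 122;  69^76 ≡ 94;  69^114 ≡ 228;  69^228 ≡ 1.
Smallest exponent giving 1 is 228.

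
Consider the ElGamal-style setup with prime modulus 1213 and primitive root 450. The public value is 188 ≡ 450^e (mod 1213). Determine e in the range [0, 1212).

627

Baby-step giant-step with m = ceil(sqrt(1212)) = 35.
Baby table (450^j mod 1213 for j=0..34):
  0:1  1:450  2:1142  3:801  4:189  5:140  6:1137  7:977
  8:544  9:987  10:192  11:277  12:924  13:954  14:1111  15:194
  16:1177  17:782  18:130  19:276  20:474  21:1025  22:310  23:5
  24:1037  25:858  26:366  27:945  28:700  29:833  30:33  31:294
  32:83  33:960  34:172
Giant step factor: 450^(-35) ≡ 1030 (mod 1213).
Scan 188·1030^i mod 1213 for i = 0, 1, …:
  i=0: 188   i=1: 773   i=2: 462   i=3: 364
  i=4: 103   i=5: 559   i=6: 808   i=7: 122
  i=8: 721   i=9: 274     …   i=16: 152
  i=17: 83
Match at i=17, j=32: e = 17·35 + 32 = 627.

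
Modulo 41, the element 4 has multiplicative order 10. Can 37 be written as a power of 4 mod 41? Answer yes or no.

yes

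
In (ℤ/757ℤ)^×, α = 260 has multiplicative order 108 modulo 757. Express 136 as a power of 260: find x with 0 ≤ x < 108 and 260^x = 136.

7

Successive powers of 260 modulo 757:
  260^0=1  260^1=260  260^2=227  260^3=731  260^4=53  260^5=154
  260^6=676  260^7=136
So 260^7 ≡ 136 (mod 757), giving x = 7.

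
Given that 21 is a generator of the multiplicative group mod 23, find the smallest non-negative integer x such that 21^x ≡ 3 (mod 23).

8

Successive powers of 21 modulo 23:
  21^0=1  21^1=21  21^2=4  21^3=15  21^4=16  21^5=14
  21^6=18  21^7=10  21^8=3
So 21^8 ≡ 3 (mod 23), giving x = 8.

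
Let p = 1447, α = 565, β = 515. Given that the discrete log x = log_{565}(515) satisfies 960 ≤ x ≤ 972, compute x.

967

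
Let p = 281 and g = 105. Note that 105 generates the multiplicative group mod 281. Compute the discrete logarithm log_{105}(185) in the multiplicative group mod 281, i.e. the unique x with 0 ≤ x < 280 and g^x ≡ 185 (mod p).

249

Baby-step giant-step with m = ceil(sqrt(280)) = 17.
Baby table (105^j mod 281 for j=0..16):
  0:1  1:105  2:66  3:186  4:141  5:193  6:33  7:93
  8:211  9:237  10:157  11:187  12:246  13:259  14:219  15:234
  16:123
Giant step factor: 105^(-17) ≡ 51 (mod 281).
Scan 185·51^i mod 281 for i = 0, 1, …:
  i=0: 185   i=1: 162   i=2: 113   i=3: 143
  i=4: 268   i=5: 180   i=6: 188   i=7: 34
  i=8: 48   i=9: 200     …   i=13: 191
  i=14: 187
Match at i=14, j=11: x = 14·17 + 11 = 249.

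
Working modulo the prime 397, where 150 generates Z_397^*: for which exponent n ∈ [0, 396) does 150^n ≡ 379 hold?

307

Baby-step giant-step with m = ceil(sqrt(396)) = 20.
Baby table (150^j mod 397 for j=0..19):
  0:1  1:150  2:268  3:103  4:364  5:211  6:287  7:174
  8:295  9:183  10:57  11:213  12:190  13:313  14:104  15:117
  16:82  17:390  18:141  19:109
Giant step factor: 150^(-20) ≡ 310 (mod 397).
Scan 379·310^i mod 397 for i = 0, 1, …:
  i=0: 379   i=1: 375   i=2: 326   i=3: 222
  i=4: 139   i=5: 214   i=6: 41   i=7: 6
  i=8: 272   i=9: 156     …   i=14: 395
  i=15: 174
Match at i=15, j=7: n = 15·20 + 7 = 307.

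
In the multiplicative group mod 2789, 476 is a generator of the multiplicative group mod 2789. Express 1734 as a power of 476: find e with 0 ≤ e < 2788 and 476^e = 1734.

570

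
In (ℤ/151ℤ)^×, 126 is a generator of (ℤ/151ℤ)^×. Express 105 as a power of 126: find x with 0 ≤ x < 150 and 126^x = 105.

40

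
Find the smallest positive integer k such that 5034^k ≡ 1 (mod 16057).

16056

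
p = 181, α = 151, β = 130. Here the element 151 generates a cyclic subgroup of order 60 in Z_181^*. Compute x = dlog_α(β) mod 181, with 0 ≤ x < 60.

7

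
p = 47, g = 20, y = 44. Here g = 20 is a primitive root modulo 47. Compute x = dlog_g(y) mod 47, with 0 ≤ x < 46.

Baby-step giant-step with m = ceil(sqrt(46)) = 7.
Baby table (20^j mod 47 for j=0..6):
  0:1  1:20  2:24  3:10  4:12  5:5  6:6
Giant step factor: 20^(-7) ≡ 38 (mod 47).
Scan 44·38^i mod 47 for i = 0, 1, …:
  i=0: 44   i=1: 27   i=2: 39   i=3: 25
  i=4: 10
Match at i=4, j=3: x = 4·7 + 3 = 31.

31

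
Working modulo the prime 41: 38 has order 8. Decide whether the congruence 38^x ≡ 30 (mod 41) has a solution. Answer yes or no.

30 ∈ ⟨38⟩ iff 30^8 ≡ 1 (mod 41), since |⟨38⟩| = 8.
30^8 mod 41 = 16.
Since 16 ≠ 1, 30 does not lie in the subgroup.

no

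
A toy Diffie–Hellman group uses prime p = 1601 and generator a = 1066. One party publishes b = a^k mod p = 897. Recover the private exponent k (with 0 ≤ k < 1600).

615

Baby-step giant-step with m = ceil(sqrt(1600)) = 40.
Baby table (1066^j mod 1601 for j=0..39):
  0:1  1:1066  2:1247  3:472  4:438  5:1017  6:245  7:207
  8:1325  9:368  10:43  11:1010  12:788  13:1084  14:1223  15:504
  16:929  17:896  18:940  19:1415  20:248  21:203  22:263  23:183
  24:1357  25:859  26:1523  27:104  28:395  29:7  30:1058  31:724
  32:102  33:1465  34:715  35:114  36:1449  37:1270  38:975  39:301
Giant step factor: 1066^(-40) ≡ 738 (mod 1601).
Scan 897·738^i mod 1601 for i = 0, 1, …:
  i=0: 897   i=1: 773   i=2: 518   i=3: 1246
  i=4: 574   i=5: 948   i=6: 1588   i=7: 12
  i=8: 851   i=9: 446     …   i=14: 1055
  i=15: 504
Match at i=15, j=15: k = 15·40 + 15 = 615.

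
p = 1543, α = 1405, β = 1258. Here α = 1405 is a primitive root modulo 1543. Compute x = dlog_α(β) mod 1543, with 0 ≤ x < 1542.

1356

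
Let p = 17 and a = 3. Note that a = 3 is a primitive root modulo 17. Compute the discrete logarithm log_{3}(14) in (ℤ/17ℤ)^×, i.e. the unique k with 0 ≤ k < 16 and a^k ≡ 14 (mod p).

9

Successive powers of 3 modulo 17:
  3^0=1  3^1=3  3^2=9  3^3=10  3^4=13  3^5=5
  3^6=15  3^7=11  3^8=16  3^9=14
So 3^9 ≡ 14 (mod 17), giving k = 9.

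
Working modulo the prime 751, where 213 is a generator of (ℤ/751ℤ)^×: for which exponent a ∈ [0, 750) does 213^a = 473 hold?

511

Baby-step giant-step with m = ceil(sqrt(750)) = 28.
Baby table (213^j mod 751 for j=0..27):
  0:1  1:213  2:309  3:480  4:104  5:373  6:594  7:354
  8:302  9:491  10:194  11:17  12:617  13:747  14:650  15:266
  16:333  17:335  18:10  19:628  20:86  21:294  22:289  23:726
  24:683  25:536  26:16  27:404
Giant step factor: 213^(-28) ≡ 739 (mod 751).
Scan 473·739^i mod 751 for i = 0, 1, …:
  i=0: 473   i=1: 332   i=2: 522   i=3: 495
  i=4: 68   i=5: 686   i=6: 29   i=7: 403
  i=8: 421   i=9: 205     …   i=17: 346
  i=18: 354
Match at i=18, j=7: a = 18·28 + 7 = 511.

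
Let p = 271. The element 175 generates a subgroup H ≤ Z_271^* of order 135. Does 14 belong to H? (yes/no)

yes

14 ∈ ⟨175⟩ iff 14^135 ≡ 1 (mod 271), since |⟨175⟩| = 135.
14^135 mod 271 = 1.
Since 1 = 1, 14 lies in the subgroup.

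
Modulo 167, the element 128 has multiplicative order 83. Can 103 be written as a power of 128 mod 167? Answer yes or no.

no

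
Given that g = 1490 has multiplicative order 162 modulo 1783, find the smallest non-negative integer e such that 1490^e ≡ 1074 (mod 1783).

60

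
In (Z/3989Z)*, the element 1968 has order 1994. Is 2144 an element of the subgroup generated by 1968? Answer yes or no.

2144 ∈ ⟨1968⟩ iff 2144^1994 ≡ 1 (mod 3989), since |⟨1968⟩| = 1994.
2144^1994 mod 3989 = 3988.
Since 3988 ≠ 1, 2144 does not lie in the subgroup.

no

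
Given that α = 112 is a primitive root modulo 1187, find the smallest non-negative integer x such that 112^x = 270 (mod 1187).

578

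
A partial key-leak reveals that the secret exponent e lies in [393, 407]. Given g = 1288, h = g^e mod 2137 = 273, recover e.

Compute 1288^393 mod 2137 = 426, then multiply by 1288 repeatedly:
  1288^393=426  1288^394=1616  1288^395=2107  1288^396=1963  1288^397=273
Found 273 at exponent 397.

397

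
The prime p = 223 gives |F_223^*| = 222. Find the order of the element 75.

222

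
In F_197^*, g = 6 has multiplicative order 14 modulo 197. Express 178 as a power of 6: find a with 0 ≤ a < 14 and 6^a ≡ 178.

10

Successive powers of 6 modulo 197:
  6^0=1  6^1=6  6^2=36  6^3=19  6^4=114  6^5=93
  6^6=164  6^7=196  6^8=191  6^9=161  6^10=178
So 6^10 ≡ 178 (mod 197), giving a = 10.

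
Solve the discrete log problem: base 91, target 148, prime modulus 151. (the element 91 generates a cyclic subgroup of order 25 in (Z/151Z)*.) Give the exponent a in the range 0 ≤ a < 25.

Successive powers of 91 modulo 151:
  91^0=1  91^1=91  91^2=127  91^3=81  91^4=123  91^5=19
  91^6=68  91^7=148
So 91^7 ≡ 148 (mod 151), giving a = 7.

7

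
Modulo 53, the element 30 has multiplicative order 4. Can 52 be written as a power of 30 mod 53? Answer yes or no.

yes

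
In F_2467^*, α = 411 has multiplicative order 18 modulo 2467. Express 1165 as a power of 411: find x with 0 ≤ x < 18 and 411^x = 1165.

Successive powers of 411 modulo 2467:
  411^0=1  411^1=411  411^2=1165
So 411^2 ≡ 1165 (mod 2467), giving x = 2.

2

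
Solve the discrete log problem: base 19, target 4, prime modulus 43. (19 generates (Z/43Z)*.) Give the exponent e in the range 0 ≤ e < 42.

36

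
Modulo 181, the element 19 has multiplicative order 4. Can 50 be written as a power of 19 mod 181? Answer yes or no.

50 ∈ ⟨19⟩ iff 50^4 ≡ 1 (mod 181), since |⟨19⟩| = 4.
50^4 mod 181 = 70.
Since 70 ≠ 1, 50 does not lie in the subgroup.

no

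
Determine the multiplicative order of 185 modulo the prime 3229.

1614

The order of 185 must divide p − 1 = 3228 = 2^2 · 3 · 269.
Divisors: 1, 2, 3, 4, 6, 12, 269, 538, 807, 1076, 1614, 3228.
Check each in increasing order: 185^1 ≡ 185;  185^2 ≡ 1935;  185^3 ≡ 2785;  185^4 ≡ 1814;  185^6 ≡ 167;  185^12 ≡ 2057;  185^269 ≡ 915;  185^538 ≡ 914;  185^807 ≡ 3228;  185^1076 ≡ 2314;  185^1614 ≡ 1.
Smallest exponent giving 1 is 1614.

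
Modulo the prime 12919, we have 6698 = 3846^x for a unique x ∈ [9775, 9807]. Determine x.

9778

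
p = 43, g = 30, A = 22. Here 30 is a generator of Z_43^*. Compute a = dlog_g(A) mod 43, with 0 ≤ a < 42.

Successive powers of 30 modulo 43:
  30^0=1  30^1=30  30^2=40  30^3=39  30^4=9  30^5=12
  30^6=16  30^7=7  30^8=38  30^9=22
So 30^9 ≡ 22 (mod 43), giving a = 9.

9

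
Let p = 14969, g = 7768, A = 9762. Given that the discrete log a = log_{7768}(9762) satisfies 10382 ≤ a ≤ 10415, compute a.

10413

Compute 7768^10382 mod 14969 = 2363, then multiply by 7768 repeatedly:
  7768^10382=2363  7768^10383=3790  7768^10384=11666  7768^10385=14131  7768^10386=1931
  7768^10387=1070  7768^10388=3965  7768^10389=8887  7768^10390=12157  7768^10391=11124
  7768^10392=10164  7768^10393=7446  7768^10394=312  7768^10395=13607  7768^10396=3067
  7768^10397=8777  7768^10398=10910  7768^10399=9371  7768^10400=14650  7768^10401=6862
  7768^10402=14376  7768^10403=4028  7768^10404=4294  7768^10405=4860  7768^10406=662
  7768^10407=8049  7768^10408=14088  7768^10409=12194  7768^10410=14129  7768^10411=1364
  7768^10412=12469  7768^10413=9762
Found 9762 at exponent 10413.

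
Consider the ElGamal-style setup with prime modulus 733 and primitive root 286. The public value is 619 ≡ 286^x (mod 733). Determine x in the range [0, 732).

Baby-step giant-step with m = ceil(sqrt(732)) = 28.
Baby table (286^j mod 733 for j=0..27):
  0:1  1:286  2:433  3:694  4:574  5:705  6:55  7:337
  8:359  9:54  10:51  11:659  12:93  13:210  14:687  15:38
  16:606  17:328  18:717  19:555  20:402  21:624  22:345  23:448
  24:586  25:472  26:120  27:602
Giant step factor: 286^(-28) ≡ 680 (mod 733).
Scan 619·680^i mod 733 for i = 0, 1, …:
  i=0: 619   i=1: 178   i=2: 95   i=3: 96
  i=4: 43   i=5: 653   i=6: 575   i=7: 311
  i=8: 376   i=9: 596     …   i=13: 251
  i=14: 624
Match at i=14, j=21: x = 14·28 + 21 = 413.

413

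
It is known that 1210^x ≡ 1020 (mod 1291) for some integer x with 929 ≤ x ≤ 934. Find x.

933

Compute 1210^929 mod 1291 = 1258, then multiply by 1210 repeatedly:
  1210^929=1258  1210^930=91  1210^931=375  1210^932=609  1210^933=1020
Found 1020 at exponent 933.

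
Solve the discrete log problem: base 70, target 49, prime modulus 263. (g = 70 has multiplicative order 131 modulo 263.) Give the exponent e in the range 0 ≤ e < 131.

118

Baby-step giant-step with m = ceil(sqrt(131)) = 12.
Baby table (70^j mod 263 for j=0..11):
  0:1  1:70  2:166  3:48  4:204  5:78  6:200  7:61
  8:62  9:132  10:35  11:83
Giant step factor: 70^(-12) ≡ 11 (mod 263).
Scan 49·11^i mod 263 for i = 0, 1, …:
  i=0: 49   i=1: 13   i=2: 143   i=3: 258
  i=4: 208   i=5: 184   i=6: 183   i=7: 172
  i=8: 51   i=9: 35
Match at i=9, j=10: e = 9·12 + 10 = 118.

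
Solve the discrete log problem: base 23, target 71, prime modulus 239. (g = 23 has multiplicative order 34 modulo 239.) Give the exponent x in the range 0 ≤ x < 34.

Successive powers of 23 modulo 239:
  23^0=1  23^1=23  23^2=51  23^3=217  23^4=211  23^5=73
  23^6=6  23^7=138  23^8=67  23^9=107  23^10=71
So 23^10 ≡ 71 (mod 239), giving x = 10.

10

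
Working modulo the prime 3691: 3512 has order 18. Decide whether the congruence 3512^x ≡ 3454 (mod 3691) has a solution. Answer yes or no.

no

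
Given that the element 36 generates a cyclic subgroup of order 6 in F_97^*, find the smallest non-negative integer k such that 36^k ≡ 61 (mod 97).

Successive powers of 36 modulo 97:
  36^0=1  36^1=36  36^2=35  36^3=96  36^4=61
So 36^4 ≡ 61 (mod 97), giving k = 4.

4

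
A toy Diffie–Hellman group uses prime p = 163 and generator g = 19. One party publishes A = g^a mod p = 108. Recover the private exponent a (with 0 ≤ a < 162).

145

Baby-step giant-step with m = ceil(sqrt(162)) = 13.
Baby table (19^j mod 163 for j=0..12):
  0:1  1:19  2:35  3:13  4:84  5:129  6:6  7:114
  8:47  9:78  10:15  11:122  12:36
Giant step factor: 19^(-13) ≡ 107 (mod 163).
Scan 108·107^i mod 163 for i = 0, 1, …:
  i=0: 108   i=1: 146   i=2: 137   i=3: 152
  i=4: 127   i=5: 60   i=6: 63   i=7: 58
  i=8: 12   i=9: 143   i=10: 142   i=11: 35
Match at i=11, j=2: a = 11·13 + 2 = 145.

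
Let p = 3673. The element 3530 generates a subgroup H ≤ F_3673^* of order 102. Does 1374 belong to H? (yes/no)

yes

1374 ∈ ⟨3530⟩ iff 1374^102 ≡ 1 (mod 3673), since |⟨3530⟩| = 102.
1374^102 mod 3673 = 1.
Since 1 = 1, 1374 lies in the subgroup.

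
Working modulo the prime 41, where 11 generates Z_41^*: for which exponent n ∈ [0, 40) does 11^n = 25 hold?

Successive powers of 11 modulo 41:
  11^0=1  11^1=11  11^2=39  11^3=19  11^4=4  11^5=3
  11^6=33  11^7=35  11^8=16  11^9=12  11^10=9  11^11=17
  11^12=23  11^13=7  11^14=36  11^15=27  11^16=10  11^17=28
  11^18=21  11^19=26  11^20=40  11^21=30  11^22=2  11^23=22
  11^24=37  11^25=38  11^26=8  11^27=6  11^28=25
So 11^28 ≡ 25 (mod 41), giving n = 28.

28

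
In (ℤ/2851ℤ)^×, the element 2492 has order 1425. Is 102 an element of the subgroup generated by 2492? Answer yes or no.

102 ∈ ⟨2492⟩ iff 102^1425 ≡ 1 (mod 2851), since |⟨2492⟩| = 1425.
102^1425 mod 2851 = 2850.
Since 2850 ≠ 1, 102 does not lie in the subgroup.

no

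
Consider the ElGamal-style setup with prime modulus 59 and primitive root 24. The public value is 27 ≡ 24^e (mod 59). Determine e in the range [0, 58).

Successive powers of 24 modulo 59:
  24^0=1  24^1=24  24^2=45  24^3=18  24^4=19  24^5=43
  24^6=29  24^7=47  24^8=7  24^9=50  24^10=20  24^11=8
  24^12=15  24^13=6  24^14=26  24^15=34  24^16=49  24^17=55
  24^18=22  24^19=56  24^20=46  24^21=42  24^22=5  24^23=2
  24^24=48  24^25=31  24^26=36  24^27=38  24^28=27
So 24^28 ≡ 27 (mod 59), giving e = 28.

28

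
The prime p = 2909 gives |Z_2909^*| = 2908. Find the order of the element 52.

727

The order of 52 must divide p − 1 = 2908 = 2^2 · 727.
Divisors: 1, 2, 4, 727, 1454, 2908.
Check each in increasing order: 52^1 ≡ 52;  52^2 ≡ 2704;  52^4 ≡ 1299;  52^727 ≡ 1.
Smallest exponent giving 1 is 727.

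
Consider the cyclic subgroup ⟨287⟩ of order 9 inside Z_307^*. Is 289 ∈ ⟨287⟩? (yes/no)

⟨287⟩ has order 9; its elements mod 307 are {1, 17, 46, 53, 93, 168, 274, 287, 289}.
289 is in this set.

yes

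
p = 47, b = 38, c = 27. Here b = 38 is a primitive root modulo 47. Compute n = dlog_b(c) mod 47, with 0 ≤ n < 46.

36

Baby-step giant-step with m = ceil(sqrt(46)) = 7.
Baby table (38^j mod 47 for j=0..6):
  0:1  1:38  2:34  3:23  4:28  5:30  6:12
Giant step factor: 38^(-7) ≡ 10 (mod 47).
Scan 27·10^i mod 47 for i = 0, 1, …:
  i=0: 27   i=1: 35   i=2: 21   i=3: 22
  i=4: 32   i=5: 38
Match at i=5, j=1: n = 5·7 + 1 = 36.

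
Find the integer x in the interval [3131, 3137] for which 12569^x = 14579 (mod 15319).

3137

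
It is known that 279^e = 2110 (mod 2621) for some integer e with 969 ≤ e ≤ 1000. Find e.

976

Compute 279^969 mod 2621 = 2355, then multiply by 279 repeatedly:
  279^969=2355  279^970=1795  279^971=194  279^972=1706  279^973=1573
  279^974=1160  279^975=1257  279^976=2110
Found 2110 at exponent 976.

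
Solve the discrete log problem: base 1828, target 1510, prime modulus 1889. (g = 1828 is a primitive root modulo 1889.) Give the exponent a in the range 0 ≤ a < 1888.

587

Baby-step giant-step with m = ceil(sqrt(1888)) = 44.
Baby table (1828^j mod 1889 for j=0..43):
  0:1  1:1828  2:1832  3:1588  4:1360  5:156  6:1818  7:553
  8:269  9:592  10:1668  11:258  12:1263  13:406  14:1680  15:1415
  16:579  17:572  18:999  19:1398  20:1616  21:1541  22:449  23:946
  24:853  25:859  26:493  27:151  28:234  29:838  30:1774  31:1348
  32:888  33:613  34:387  35:950  36:609  37:631  38:1178  39:1813
  40:858  41:554  42:208  43:535
Giant step factor: 1828^(-44) ≡ 1234 (mod 1889).
Scan 1510·1234^i mod 1889 for i = 0, 1, …:
  i=0: 1510   i=1: 786   i=2: 867   i=3: 704
  i=4: 1685   i=5: 1390   i=6: 48   i=7: 673
  i=8: 1211   i=9: 175   i=10: 604   i=11: 1070
  i=12: 1858   i=13: 1415
Match at i=13, j=15: a = 13·44 + 15 = 587.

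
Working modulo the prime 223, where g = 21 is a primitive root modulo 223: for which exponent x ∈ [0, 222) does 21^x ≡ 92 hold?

Successive powers of 21 modulo 223:
  21^0=1  21^1=21  21^2=218  21^3=118  21^4=25  21^5=79
  21^6=98  21^7=51  21^8=179  21^9=191  21^10=220  21^11=160
  21^12=15  21^13=92
So 21^13 ≡ 92 (mod 223), giving x = 13.

13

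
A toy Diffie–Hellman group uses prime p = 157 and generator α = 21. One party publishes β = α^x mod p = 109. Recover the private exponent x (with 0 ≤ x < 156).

136

Baby-step giant-step with m = ceil(sqrt(156)) = 13.
Baby table (21^j mod 157 for j=0..12):
  0:1  1:21  2:127  3:155  4:115  5:60  6:4  7:84
  8:37  9:149  10:146  11:83  12:16
Giant step factor: 21^(-13) ≡ 50 (mod 157).
Scan 109·50^i mod 157 for i = 0, 1, …:
  i=0: 109   i=1: 112   i=2: 105   i=3: 69
  i=4: 153   i=5: 114   i=6: 48   i=7: 45
  i=8: 52   i=9: 88   i=10: 4
Match at i=10, j=6: x = 10·13 + 6 = 136.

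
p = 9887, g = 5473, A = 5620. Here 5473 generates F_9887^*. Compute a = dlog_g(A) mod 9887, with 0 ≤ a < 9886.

9484

Baby-step giant-step with m = ceil(sqrt(9886)) = 100.
Baby table (5473^j mod 9887 for j=0..99):
  0:1  1:5473  2:6006  3:6450  4:4260  5:1434  6:7891  7:1027
  8:4955  9:8561  10:9747  11:4966  12:9442  13:6604  14:6707  15:6867
  16:2604  17:4525  18:8277  19:7674  20:9713  21:6737  22:2978  23:4818
  24:285  25:7546  26:1259  27:9155  28:7886  29:3323  30:4586  31:5972
  32:8221  33:7683  34:9535  35:1469  36:1706  37:3610  38:3304  39:9356
  40:615  41:4315  42:5839  43:2063  44:9732  45:1967  46:8335  47:8724
  48:2129  49:5131  50:2883  51:8894  52:3161  53:7790  54:1926  55:1456
  56:9653  57:4628  58:8437  59:3411  60:1747  61:602  62:2375  63:6857
  64:7196  65:3787  66:3099  67:4622  68:5260  69:6923  70:2595  71:4703
  72:3658  73:8946  74:1034  75:3718  76:1168  77:5462  78:5125  79:9593
  80:2519  81:4009  82:2004  83:3209  84:3545  85:3491  86:4559  87:6506
  88:4251  89:1612  90:3272  91:2299  92:6163  93:5542  94:7937  95:5610
  96:4395  97:8651  98:7967  99:1721
Giant step factor: 5473^(-100) ≡ 3731 (mod 9887).
Scan 5620·3731^i mod 9887 for i = 0, 1, …:
  i=0: 5620   i=1: 7780   i=2: 8835   i=3: 127
  i=4: 9148   i=5: 1264   i=6: 9772   i=7: 5963
  i=8: 2203   i=9: 3296     …   i=93: 6602
  i=94: 3545
Match at i=94, j=84: a = 94·100 + 84 = 9484.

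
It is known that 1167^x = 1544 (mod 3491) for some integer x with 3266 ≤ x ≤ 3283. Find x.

Compute 1167^3266 mod 3491 = 2438, then multiply by 1167 repeatedly:
  1167^3266=2438  1167^3267=3472  1167^3268=2264  1167^3269=2892  1167^3270=2658
  1167^3271=1878  1167^3272=2769  1167^3273=2248  1167^3274=1675  1167^3275=3256
  1167^3276=1544
Found 1544 at exponent 3276.

3276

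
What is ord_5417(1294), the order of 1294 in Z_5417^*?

5416

The order of 1294 must divide p − 1 = 5416 = 2^3 · 677.
Divisors: 1, 2, 4, 8, 677, 1354, 2708, 5416.
Check each in increasing order: 1294^1 ≡ 1294;  1294^2 ≡ 583;  1294^4 ≡ 4035;  1294^8 ≡ 3140;  1294^677 ≡ 2667;  1294^1354 ≡ 368;  1294^2708 ≡ 5416;  1294^5416 ≡ 1.
Smallest exponent giving 1 is 5416.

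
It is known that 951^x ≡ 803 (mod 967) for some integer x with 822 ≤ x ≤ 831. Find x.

830

Compute 951^822 mod 967 = 809, then multiply by 951 repeatedly:
  951^822=809  951^823=594  951^824=166  951^825=245  951^826=915
  951^827=832  951^828=226  951^829=252  951^830=803
Found 803 at exponent 830.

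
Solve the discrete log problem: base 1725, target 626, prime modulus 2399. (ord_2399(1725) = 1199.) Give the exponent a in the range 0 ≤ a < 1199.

1040

Baby-step giant-step with m = ceil(sqrt(1199)) = 35.
Baby table (1725^j mod 2399 for j=0..34):
  0:1  1:1725  2:865  3:2346  4:2136  5:2135  6:410  7:1944
  8:1997  9:2260  10:125  11:2114  12:170  13:572  14:711  15:586
  16:871  17:701  18:129  19:1817  20:1231  21:360  22:2058  23:1929
  24:112  25:1280  26:920  27:1261  28:1731  29:1619  30:339  31:1818
  32:557  33:1225  34:2005
Giant step factor: 1725^(-35) ≡ 36 (mod 2399).
Scan 626·36^i mod 2399 for i = 0, 1, …:
  i=0: 626   i=1: 945   i=2: 434   i=3: 1230
  i=4: 1098   i=5: 1144   i=6: 401   i=7: 42
  i=8: 1512   i=9: 1654     …   i=28: 2168
  i=29: 1280
Match at i=29, j=25: a = 29·35 + 25 = 1040.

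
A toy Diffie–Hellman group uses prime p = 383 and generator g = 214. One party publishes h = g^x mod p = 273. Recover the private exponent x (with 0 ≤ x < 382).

171

Baby-step giant-step with m = ceil(sqrt(382)) = 20.
Baby table (214^j mod 383 for j=0..19):
  0:1  1:214  2:219  3:140  4:86  5:20  6:67  7:167
  8:119  9:188  10:17  11:191  12:276  13:82  14:313  15:340
  16:373  17:158  18:108  19:132
Giant step factor: 214^(-20) ≡ 110 (mod 383).
Scan 273·110^i mod 383 for i = 0, 1, …:
  i=0: 273   i=1: 156   i=2: 308   i=3: 176
  i=4: 210   i=5: 120   i=6: 178   i=7: 47
  i=8: 191
Match at i=8, j=11: x = 8·20 + 11 = 171.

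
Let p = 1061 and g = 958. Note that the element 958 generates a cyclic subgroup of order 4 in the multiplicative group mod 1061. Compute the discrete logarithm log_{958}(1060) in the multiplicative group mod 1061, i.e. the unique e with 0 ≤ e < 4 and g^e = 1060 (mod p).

Successive powers of 958 modulo 1061:
  958^0=1  958^1=958  958^2=1060
So 958^2 ≡ 1060 (mod 1061), giving e = 2.

2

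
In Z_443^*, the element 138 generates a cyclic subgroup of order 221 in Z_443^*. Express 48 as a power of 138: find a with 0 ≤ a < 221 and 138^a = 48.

Baby-step giant-step with m = ceil(sqrt(221)) = 15.
Baby table (138^j mod 443 for j=0..14):
  0:1  1:138  2:438  3:196  4:25  5:349  6:318  7:27
  8:182  9:308  10:419  11:232  12:120  13:169  14:286
Giant step factor: 138^(-15) ≡ 389 (mod 443).
Scan 48·389^i mod 443 for i = 0, 1, …:
  i=0: 48   i=1: 66   i=2: 423   i=3: 194
  i=4: 156   i=5: 436   i=6: 378   i=7: 409
  i=8: 64   i=9: 88   i=10: 121   i=11: 111
  i=12: 208   i=13: 286
Match at i=13, j=14: a = 13·15 + 14 = 209.

209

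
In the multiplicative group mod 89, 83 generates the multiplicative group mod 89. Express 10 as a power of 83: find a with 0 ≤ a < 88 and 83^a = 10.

62

Baby-step giant-step with m = ceil(sqrt(88)) = 10.
Baby table (83^j mod 89 for j=0..9):
  0:1  1:83  2:36  3:51  4:50  5:56  6:20  7:58
  8:8  9:41
Giant step factor: 83^(-10) ≡ 17 (mod 89).
Scan 10·17^i mod 89 for i = 0, 1, …:
  i=0: 10   i=1: 81   i=2: 42   i=3: 2
  i=4: 34   i=5: 44   i=6: 36
Match at i=6, j=2: a = 6·10 + 2 = 62.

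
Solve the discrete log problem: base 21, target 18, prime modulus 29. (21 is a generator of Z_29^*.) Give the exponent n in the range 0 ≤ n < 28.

27

Successive powers of 21 modulo 29:
  21^0=1  21^1=21  21^2=6  21^3=10  21^4=7  21^5=2
  21^6=13  21^7=12  21^8=20  21^9=14  21^10=4  21^11=26
  21^12=24  21^13=11  21^14=28  21^15=8  21^16=23  21^17=19
  21^18=22  21^19=27  21^20=16  21^21=17  21^22=9  21^23=15
  21^24=25  21^25=3  21^26=5  21^27=18
So 21^27 ≡ 18 (mod 29), giving n = 27.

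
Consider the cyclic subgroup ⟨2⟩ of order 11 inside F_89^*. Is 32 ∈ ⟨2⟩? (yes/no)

⟨2⟩ has order 11; its elements mod 89 are {1, 2, 4, 8, 16, 32, 39, 45, 64, 67, 78}.
32 is in this set.

yes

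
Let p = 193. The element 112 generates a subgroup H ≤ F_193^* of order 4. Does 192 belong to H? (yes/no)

⟨112⟩ has order 4; its elements mod 193 are {1, 81, 112, 192}.
192 is in this set.

yes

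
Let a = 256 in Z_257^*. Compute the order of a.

The order of 256 must divide p − 1 = 256 = 2^8.
Divisors: 1, 2, 4, 8, 16, 32, 64, 128, 256.
Check each in increasing order: 256^1 ≡ 256;  256^2 ≡ 1.
Smallest exponent giving 1 is 2.

2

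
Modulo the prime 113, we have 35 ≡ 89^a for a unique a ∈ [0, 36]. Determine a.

7

Compute 89^0 mod 113 = 1, then multiply by 89 repeatedly:
  89^0=1  89^1=89  89^2=11  89^3=75  89^4=8
  89^5=34  89^6=88  89^7=35
Found 35 at exponent 7.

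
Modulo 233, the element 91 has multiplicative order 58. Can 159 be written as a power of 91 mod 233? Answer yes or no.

yes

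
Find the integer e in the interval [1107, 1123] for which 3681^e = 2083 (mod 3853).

1119

Compute 3681^1107 mod 3853 = 3838, then multiply by 3681 repeatedly:
  3681^1107=3838  3681^1108=2580  3681^1109=3188  3681^1110=2643  3681^1111=58
  3681^1112=1583  3681^1113=1287  3681^1114=2110  3681^1115=3115  3681^1116=3640
  3681^1117=1959  3681^1118=2116  3681^1119=2083
Found 2083 at exponent 1119.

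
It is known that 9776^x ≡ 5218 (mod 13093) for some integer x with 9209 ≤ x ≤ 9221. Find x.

Compute 9776^9209 mod 13093 = 1909, then multiply by 9776 repeatedly:
  9776^9209=1909  9776^9210=4859  9776^9211=180  9776^9212=5218
Found 5218 at exponent 9212.

9212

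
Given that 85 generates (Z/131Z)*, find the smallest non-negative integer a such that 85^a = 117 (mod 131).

Baby-step giant-step with m = ceil(sqrt(130)) = 12.
Baby table (85^j mod 131 for j=0..11):
  0:1  1:85  2:20  3:128  4:7  5:71  6:9  7:110
  8:49  9:104  10:63  11:115
Giant step factor: 85^(-12) ≡ 55 (mod 131).
Scan 117·55^i mod 131 for i = 0, 1, …:
  i=0: 117   i=1: 16   i=2: 94   i=3: 61
  i=4: 80   i=5: 77   i=6: 43   i=7: 7
Match at i=7, j=4: a = 7·12 + 4 = 88.

88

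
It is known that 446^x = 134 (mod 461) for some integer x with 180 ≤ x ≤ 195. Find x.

185

Compute 446^180 mod 461 = 400, then multiply by 446 repeatedly:
  446^180=400  446^181=454  446^182=105  446^183=269  446^184=114
  446^185=134
Found 134 at exponent 185.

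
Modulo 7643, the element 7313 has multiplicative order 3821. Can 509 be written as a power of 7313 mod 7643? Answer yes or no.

no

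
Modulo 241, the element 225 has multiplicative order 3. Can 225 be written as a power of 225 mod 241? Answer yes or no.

yes

225 ∈ ⟨225⟩ iff 225^3 ≡ 1 (mod 241), since |⟨225⟩| = 3.
225^3 mod 241 = 1.
Since 1 = 1, 225 lies in the subgroup.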